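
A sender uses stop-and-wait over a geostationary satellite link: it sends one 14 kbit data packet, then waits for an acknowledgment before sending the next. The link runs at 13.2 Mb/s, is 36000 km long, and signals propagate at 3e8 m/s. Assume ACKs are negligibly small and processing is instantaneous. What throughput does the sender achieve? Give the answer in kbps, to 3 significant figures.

58.1 kbps

t_tx = L/R = 14000/13200000 = 0.00106061 s.
t_prop = 36000000/300000000 = 0.12 s; RTT = 0.24 s.
Cycle = t_tx + RTT = 0.241061 s.
Throughput = L / cycle = 14000 / 0.241061 = 58.1 kbps.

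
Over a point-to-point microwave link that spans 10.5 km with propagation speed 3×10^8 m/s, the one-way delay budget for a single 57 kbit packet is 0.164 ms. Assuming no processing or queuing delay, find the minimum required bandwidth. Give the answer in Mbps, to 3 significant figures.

Propagation delay = 10500 / 300000000 = 0.035 ms.
Transmission budget = 0.164 − 0.035 = 0.129 ms.
R ≥ L / t_tx = 57000 bits / 0.000129 s = 442 Mbps.

442 Mbps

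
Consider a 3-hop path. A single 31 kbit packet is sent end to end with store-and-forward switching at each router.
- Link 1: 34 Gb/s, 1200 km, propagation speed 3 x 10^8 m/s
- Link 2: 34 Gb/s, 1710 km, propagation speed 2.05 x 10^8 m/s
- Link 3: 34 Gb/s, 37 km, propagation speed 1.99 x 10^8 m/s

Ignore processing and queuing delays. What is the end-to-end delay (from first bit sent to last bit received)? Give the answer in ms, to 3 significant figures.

L = 31000 bits.
Transmission delay per hop = L/R = 31000/34000000000 = 0.000911765 ms; 3 hops → 0.00273529 ms.
Propagation delays (d/s per hop): 4, 8.34146, 0.18593 ms; sum = 12.5274 ms.
End-to-end = 12.5 ms.

12.5 ms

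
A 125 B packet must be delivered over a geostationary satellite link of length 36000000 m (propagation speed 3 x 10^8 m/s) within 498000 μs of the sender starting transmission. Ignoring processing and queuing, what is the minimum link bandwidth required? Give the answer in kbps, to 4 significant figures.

L = 1000 bits.
Propagation delay = 36000000 / 300000000 = 120000 μs.
Transmission budget = 498000 − 120000 = 378000 μs.
R ≥ L / t_tx = 1000 bits / 0.378 s = 2.646 kbps.

2.646 kbps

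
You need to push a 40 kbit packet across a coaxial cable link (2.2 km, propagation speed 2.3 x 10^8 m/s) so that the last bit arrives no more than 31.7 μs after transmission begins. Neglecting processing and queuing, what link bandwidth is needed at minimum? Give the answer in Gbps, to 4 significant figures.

Propagation delay = 2200 / 2.3e+08 = 9.56522 μs.
Transmission budget = 31.7 − 9.56522 = 22.1348 μs.
R ≥ L / t_tx = 40000 bits / 2.21348e-05 s = 1.807 Gbps.

1.807 Gbps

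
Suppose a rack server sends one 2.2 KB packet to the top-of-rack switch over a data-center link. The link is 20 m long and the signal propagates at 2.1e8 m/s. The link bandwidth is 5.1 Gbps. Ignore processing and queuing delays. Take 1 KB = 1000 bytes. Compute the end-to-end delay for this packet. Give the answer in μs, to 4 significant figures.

3.546 μs

L = 17600 bits.
Transmission delay = L/R = 17600 / 5100000000 = 3.45098 μs.
Propagation delay = d/s = 20 m / 210000000 m/s = 0.0952381 μs.
Total = 3.546 μs.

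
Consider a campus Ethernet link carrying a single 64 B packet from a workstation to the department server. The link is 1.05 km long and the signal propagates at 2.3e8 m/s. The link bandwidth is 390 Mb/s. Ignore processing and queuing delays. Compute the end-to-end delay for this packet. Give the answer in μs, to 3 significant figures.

5.88 μs

L = 64 × 8 = 512 bits.
Transmission delay = L/R = 512 / 390000000 = 1.31282 μs.
Propagation delay = d/s = 1050 m / 2.3e+08 m/s = 4.56522 μs.
Total = 5.88 μs.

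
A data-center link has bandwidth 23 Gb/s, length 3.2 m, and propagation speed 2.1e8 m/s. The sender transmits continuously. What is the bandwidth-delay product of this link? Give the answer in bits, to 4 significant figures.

Propagation delay = 3.2 / 210000000 = 1.52381e-08 s.
BDP = R × t_prop = 23000000000 × 1.52381e-08 = 350.476 bits.

350.5 bits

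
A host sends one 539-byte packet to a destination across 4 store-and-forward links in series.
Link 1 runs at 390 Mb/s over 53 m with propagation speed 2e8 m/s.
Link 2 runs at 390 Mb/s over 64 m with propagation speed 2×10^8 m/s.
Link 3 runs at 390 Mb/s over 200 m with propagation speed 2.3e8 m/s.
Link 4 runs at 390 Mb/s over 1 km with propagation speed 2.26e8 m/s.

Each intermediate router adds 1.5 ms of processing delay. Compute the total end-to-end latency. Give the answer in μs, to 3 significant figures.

4550 μs

L = 539 × 8 = 4312 bits.
Transmission delay per hop = L/R = 4312/390000000 = 11.0564 μs; 4 hops → 44.2256 μs.
Propagation delays (d/s per hop): 0.265, 0.32, 0.869565, 4.42478 μs; sum = 5.87934 μs.
Processing at 3 router(s): 3 × 1.5 ms = 4500 μs.
End-to-end = 4550 μs.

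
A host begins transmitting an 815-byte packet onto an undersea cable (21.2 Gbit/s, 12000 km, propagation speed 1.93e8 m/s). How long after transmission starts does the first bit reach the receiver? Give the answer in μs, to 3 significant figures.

First bit experiences only propagation delay: d/s = 12000000/193000000 = 62200 μs.

62200 μs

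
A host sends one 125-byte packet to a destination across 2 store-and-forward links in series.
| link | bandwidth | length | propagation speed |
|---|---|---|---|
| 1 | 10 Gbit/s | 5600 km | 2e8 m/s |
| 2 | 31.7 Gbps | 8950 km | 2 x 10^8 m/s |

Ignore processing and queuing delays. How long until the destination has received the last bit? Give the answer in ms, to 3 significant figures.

L = 125 × 8 = 1000 bits.
Transmission delays (L/R per hop): 0.0001, 3.15457e-05 ms; sum = 0.000131546 ms.
Propagation delays (d/s per hop): 28, 44.75 ms; sum = 72.75 ms.
End-to-end = 72.8 ms.

72.8 ms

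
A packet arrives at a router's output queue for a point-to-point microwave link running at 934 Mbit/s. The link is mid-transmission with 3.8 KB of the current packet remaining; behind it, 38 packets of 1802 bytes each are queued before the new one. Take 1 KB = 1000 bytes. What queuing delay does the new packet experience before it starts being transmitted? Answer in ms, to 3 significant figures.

Each queued packet: L/R = 14416/934000000 = 0.0154347 ms.
38 queued → 0.586518 ms.
Plus remaining 30400 bits of current packet: 0.0325482 ms.
Queuing delay = 0.619 ms.

0.619 ms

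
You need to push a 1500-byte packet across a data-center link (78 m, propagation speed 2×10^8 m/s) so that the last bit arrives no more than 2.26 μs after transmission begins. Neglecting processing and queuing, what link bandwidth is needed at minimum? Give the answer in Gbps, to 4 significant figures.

6.417 Gbps

L = 12000 bits.
Propagation delay = 78 / 200000000 = 0.39 μs.
Transmission budget = 2.26 − 0.39 = 1.87 μs.
R ≥ L / t_tx = 12000 bits / 1.87e-06 s = 6.417 Gbps.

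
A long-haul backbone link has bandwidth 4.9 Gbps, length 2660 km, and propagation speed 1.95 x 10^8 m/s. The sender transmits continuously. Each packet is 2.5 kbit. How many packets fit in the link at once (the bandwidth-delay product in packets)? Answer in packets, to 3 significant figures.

26700 packets

Propagation delay = 2660000 / 195000000 = 0.013641 s.
BDP = R × t_prop = 4900000000 × 0.013641 = 66841000 bits.
In packets of 2500 bits: 26700 packets.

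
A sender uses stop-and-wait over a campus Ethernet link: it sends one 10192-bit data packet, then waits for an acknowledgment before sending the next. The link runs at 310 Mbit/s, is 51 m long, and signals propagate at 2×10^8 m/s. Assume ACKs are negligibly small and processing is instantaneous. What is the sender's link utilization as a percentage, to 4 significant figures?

98.47 %

t_tx = L/R = 10192/310000000 = 3.28774e-05 s.
t_prop = 51/200000000 = 2.55e-07 s; RTT = 5.1e-07 s.
Cycle = t_tx + RTT = 3.33874e-05 s.
Utilization = t_tx / cycle = 3.28774e-05/3.33874e-05 = 98.47 %.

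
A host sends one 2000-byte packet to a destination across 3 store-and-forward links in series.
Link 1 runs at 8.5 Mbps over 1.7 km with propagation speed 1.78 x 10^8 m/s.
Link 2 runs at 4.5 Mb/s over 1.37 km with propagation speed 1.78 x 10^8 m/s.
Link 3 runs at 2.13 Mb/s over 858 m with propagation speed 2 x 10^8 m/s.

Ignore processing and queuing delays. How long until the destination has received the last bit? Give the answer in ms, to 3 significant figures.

13.0 ms

L = 2000 × 8 = 16000 bits.
Transmission delays (L/R per hop): 1.88235, 3.55556, 7.51174 ms; sum = 12.9496 ms.
Propagation delays (d/s per hop): 0.00955056, 0.00769663, 0.00429 ms; sum = 0.0215372 ms.
End-to-end = 13.0 ms.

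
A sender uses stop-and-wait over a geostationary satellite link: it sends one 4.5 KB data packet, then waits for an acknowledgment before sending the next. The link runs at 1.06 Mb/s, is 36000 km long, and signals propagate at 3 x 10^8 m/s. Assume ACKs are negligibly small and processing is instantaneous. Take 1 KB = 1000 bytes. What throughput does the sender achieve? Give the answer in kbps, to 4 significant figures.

t_tx = L/R = 36000/1060000 = 0.0339623 s.
t_prop = 36000000/300000000 = 0.12 s; RTT = 0.24 s.
Cycle = t_tx + RTT = 0.273962 s.
Throughput = L / cycle = 36000 / 0.273962 = 131.4 kbps.

131.4 kbps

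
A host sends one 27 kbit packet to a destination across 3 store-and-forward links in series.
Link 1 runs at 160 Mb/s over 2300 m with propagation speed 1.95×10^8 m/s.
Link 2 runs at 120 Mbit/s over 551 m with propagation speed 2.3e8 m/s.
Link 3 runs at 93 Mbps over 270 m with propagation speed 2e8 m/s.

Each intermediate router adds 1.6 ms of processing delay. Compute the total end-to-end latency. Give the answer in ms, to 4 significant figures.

3.900 ms

L = 27000 bits.
Transmission delays (L/R per hop): 0.16875, 0.225, 0.290323 ms; sum = 0.684073 ms.
Propagation delays (d/s per hop): 0.0117949, 0.00239565, 0.00135 ms; sum = 0.0155405 ms.
Processing at 2 router(s): 2 × 1.6 ms = 3.2 ms.
End-to-end = 3.900 ms.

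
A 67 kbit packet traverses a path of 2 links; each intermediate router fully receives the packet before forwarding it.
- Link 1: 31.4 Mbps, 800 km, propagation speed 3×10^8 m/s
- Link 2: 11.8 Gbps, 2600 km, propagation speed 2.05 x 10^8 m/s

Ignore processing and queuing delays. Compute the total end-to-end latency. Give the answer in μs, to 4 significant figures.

L = 67000 bits.
Transmission delays (L/R per hop): 2133.76, 5.67797 μs; sum = 2139.44 μs.
Propagation delays (d/s per hop): 2666.67, 12682.9 μs; sum = 15349.6 μs.
End-to-end = 17490 μs.

17490 μs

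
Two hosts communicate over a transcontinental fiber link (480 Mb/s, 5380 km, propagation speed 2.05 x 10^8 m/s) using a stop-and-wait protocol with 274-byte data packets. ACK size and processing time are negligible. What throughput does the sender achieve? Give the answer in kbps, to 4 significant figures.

t_tx = L/R = 2192/480000000 = 4.56667e-06 s.
t_prop = 5380000/2.05e+08 = 0.0262439 s; RTT = 0.0524878 s.
Cycle = t_tx + RTT = 0.0524924 s.
Throughput = L / cycle = 2192 / 0.0524924 = 41.76 kbps.

41.76 kbps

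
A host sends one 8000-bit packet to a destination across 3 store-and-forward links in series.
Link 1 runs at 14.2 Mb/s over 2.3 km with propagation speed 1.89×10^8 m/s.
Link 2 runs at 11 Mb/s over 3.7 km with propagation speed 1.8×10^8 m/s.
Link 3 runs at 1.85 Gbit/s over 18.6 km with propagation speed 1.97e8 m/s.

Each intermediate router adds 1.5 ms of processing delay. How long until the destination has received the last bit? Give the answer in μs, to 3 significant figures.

Transmission delays (L/R per hop): 563.38, 727.273, 4.32432 μs; sum = 1294.98 μs.
Propagation delays (d/s per hop): 12.1693, 20.5556, 94.4162 μs; sum = 127.141 μs.
Processing at 2 router(s): 2 × 1.5 ms = 3000 μs.
End-to-end = 4420 μs.

4420 μs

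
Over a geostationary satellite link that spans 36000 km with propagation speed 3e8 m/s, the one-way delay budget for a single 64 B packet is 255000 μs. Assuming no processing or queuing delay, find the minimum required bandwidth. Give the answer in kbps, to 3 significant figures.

3.79 kbps

L = 512 bits.
Propagation delay = 36000000 / 300000000 = 120000 μs.
Transmission budget = 255000 − 120000 = 135000 μs.
R ≥ L / t_tx = 512 bits / 0.135 s = 3.79 kbps.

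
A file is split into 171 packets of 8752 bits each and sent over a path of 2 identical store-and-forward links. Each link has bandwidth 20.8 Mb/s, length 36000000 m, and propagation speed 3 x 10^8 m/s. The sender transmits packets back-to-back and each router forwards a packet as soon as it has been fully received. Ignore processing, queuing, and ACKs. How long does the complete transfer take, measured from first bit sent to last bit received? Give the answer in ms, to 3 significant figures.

Per-hop transmission t_tx = L/R = 8752/20800000 = 0.420769 ms.
Per-hop propagation t_prop = 36000000/300000000 = 120 ms.
Pipeline fill: first packet needs 2·t_tx to clear all hops; remaining 170 packets each add one t_tx.
Total = (2+171-1)·t_tx + 2·t_prop = 172·0.420769 + 2·120 = 312 ms.

312 ms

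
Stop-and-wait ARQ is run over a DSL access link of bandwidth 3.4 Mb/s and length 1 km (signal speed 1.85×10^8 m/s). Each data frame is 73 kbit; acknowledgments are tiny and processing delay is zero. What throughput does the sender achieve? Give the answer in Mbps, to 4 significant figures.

3.398 Mbps

t_tx = L/R = 73000/3400000 = 0.0214706 s.
t_prop = 1000/185000000 = 5.40541e-06 s; RTT = 1.08108e-05 s.
Cycle = t_tx + RTT = 0.0214814 s.
Throughput = L / cycle = 73000 / 0.0214814 = 3.398 Mbps.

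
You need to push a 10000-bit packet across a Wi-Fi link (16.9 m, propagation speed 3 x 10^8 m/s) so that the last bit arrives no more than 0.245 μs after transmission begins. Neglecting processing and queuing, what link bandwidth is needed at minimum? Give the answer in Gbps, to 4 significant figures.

Propagation delay = 16.9 / 300000000 = 0.0563333 μs.
Transmission budget = 0.245 − 0.0563333 = 0.188667 μs.
R ≥ L / t_tx = 10000 bits / 1.88667e-07 s = 53.00 Gbps.

53.00 Gbps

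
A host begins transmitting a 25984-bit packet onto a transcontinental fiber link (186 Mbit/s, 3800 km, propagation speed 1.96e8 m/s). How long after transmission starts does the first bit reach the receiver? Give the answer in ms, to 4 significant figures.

19.39 ms

First bit experiences only propagation delay: d/s = 3800000/196000000 = 19.39 ms.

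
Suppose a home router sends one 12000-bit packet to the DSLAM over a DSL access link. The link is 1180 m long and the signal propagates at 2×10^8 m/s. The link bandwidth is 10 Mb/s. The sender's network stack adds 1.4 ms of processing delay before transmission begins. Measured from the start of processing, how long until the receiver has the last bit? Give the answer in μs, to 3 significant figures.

2610 μs

Transmission delay = L/R = 12000 / 10000000 = 1200 μs.
Propagation delay = d/s = 1180 m / 200000000 m/s = 5.9 μs.
Plus processing delay 1.4 ms = 1400 μs.
Total = 2610 μs.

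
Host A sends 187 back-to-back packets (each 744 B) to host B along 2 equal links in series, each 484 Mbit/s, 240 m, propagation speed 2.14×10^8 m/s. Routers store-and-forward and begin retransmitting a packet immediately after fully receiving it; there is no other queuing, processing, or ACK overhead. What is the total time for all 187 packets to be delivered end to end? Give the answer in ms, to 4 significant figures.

2.314 ms

Per-hop transmission t_tx = L/R = 5952/484000000 = 0.0122975 ms.
Per-hop propagation t_prop = 240/214000000 = 0.0011215 ms.
Pipeline fill: first packet needs 2·t_tx to clear all hops; remaining 186 packets each add one t_tx.
Total = (2+187-1)·t_tx + 2·t_prop = 188·0.0122975 + 2·0.0011215 = 2.314 ms.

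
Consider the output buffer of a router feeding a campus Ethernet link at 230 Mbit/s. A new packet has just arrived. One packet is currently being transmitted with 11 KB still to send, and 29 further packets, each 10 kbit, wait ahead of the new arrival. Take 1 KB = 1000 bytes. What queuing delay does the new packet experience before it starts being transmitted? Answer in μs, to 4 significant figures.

1643 μs

Each queued packet: L/R = 10000/230000000 = 43.4783 μs.
29 queued → 1260.87 μs.
Plus remaining 88000 bits of current packet: 382.609 μs.
Queuing delay = 1643 μs.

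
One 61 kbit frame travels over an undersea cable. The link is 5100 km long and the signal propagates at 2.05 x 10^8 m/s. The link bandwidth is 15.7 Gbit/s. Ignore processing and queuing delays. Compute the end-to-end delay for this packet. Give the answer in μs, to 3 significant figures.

24900 μs

L = 61000 bits.
Transmission delay = L/R = 61000 / 15700000000 = 3.88535 μs.
Propagation delay = d/s = 5100000 m / 2.05e+08 m/s = 24878 μs.
Total = 24900 μs.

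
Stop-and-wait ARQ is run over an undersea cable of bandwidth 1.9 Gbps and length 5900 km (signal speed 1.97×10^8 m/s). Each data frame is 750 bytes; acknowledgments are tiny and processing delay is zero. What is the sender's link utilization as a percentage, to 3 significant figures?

0.00527 %

t_tx = L/R = 6000/1900000000 = 3.15789e-06 s.
t_prop = 5900000/197000000 = 0.0299492 s; RTT = 0.0598985 s.
Cycle = t_tx + RTT = 0.0599016 s.
Utilization = t_tx / cycle = 3.15789e-06/0.0599016 = 0.00527 %.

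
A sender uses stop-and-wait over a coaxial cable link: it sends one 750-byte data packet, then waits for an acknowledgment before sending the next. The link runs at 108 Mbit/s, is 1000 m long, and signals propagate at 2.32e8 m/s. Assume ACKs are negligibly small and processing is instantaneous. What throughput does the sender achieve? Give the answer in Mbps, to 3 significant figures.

t_tx = L/R = 6000/108000000 = 5.55556e-05 s.
t_prop = 1000/2.32e+08 = 4.31034e-06 s; RTT = 8.62069e-06 s.
Cycle = t_tx + RTT = 6.41762e-05 s.
Throughput = L / cycle = 6000 / 6.41762e-05 = 93.5 Mbps.

93.5 Mbps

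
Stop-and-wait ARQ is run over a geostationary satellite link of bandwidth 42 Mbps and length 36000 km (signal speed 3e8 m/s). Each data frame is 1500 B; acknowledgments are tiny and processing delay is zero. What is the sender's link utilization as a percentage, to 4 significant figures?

0.1189 %

t_tx = L/R = 12000/42000000 = 0.000285714 s.
t_prop = 36000000/300000000 = 0.12 s; RTT = 0.24 s.
Cycle = t_tx + RTT = 0.240286 s.
Utilization = t_tx / cycle = 0.000285714/0.240286 = 0.1189 %.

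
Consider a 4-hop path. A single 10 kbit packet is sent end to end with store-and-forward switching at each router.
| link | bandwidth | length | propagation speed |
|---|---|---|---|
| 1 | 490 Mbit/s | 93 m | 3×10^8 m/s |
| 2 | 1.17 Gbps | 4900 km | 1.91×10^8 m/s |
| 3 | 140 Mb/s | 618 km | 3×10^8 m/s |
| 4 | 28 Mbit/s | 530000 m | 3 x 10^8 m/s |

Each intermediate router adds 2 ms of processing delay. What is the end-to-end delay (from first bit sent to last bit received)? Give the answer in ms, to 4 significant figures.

L = 10000 bits.
Transmission delays (L/R per hop): 0.0204082, 0.00854701, 0.0714286, 0.357143 ms; sum = 0.457527 ms.
Propagation delays (d/s per hop): 0.00031, 25.6545, 2.06, 1.76667 ms; sum = 29.4814 ms.
Processing at 3 router(s): 3 × 2 ms = 6 ms.
End-to-end = 35.94 ms.

35.94 ms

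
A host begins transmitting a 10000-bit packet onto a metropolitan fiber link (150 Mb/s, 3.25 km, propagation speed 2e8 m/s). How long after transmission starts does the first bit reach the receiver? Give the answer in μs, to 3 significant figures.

16.3 μs

First bit experiences only propagation delay: d/s = 3250/200000000 = 16.3 μs.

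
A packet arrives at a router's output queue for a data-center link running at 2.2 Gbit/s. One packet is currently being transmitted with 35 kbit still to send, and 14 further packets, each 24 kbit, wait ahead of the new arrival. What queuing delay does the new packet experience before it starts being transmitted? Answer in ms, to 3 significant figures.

0.169 ms

Each queued packet: L/R = 24000/2200000000 = 0.0109091 ms.
14 queued → 0.152727 ms.
Plus remaining 35000 bits of current packet: 0.0159091 ms.
Queuing delay = 0.169 ms.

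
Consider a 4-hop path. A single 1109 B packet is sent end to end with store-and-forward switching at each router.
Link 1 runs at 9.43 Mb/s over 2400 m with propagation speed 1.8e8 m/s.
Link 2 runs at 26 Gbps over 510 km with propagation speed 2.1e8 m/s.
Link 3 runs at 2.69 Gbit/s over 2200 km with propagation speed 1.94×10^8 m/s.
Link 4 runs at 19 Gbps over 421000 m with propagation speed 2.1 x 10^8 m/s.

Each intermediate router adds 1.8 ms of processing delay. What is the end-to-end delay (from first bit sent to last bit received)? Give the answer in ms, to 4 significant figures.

22.13 ms

L = 1109 × 8 = 8872 bits.
Transmission delays (L/R per hop): 0.940827, 0.000341231, 0.00329814, 0.000466947 ms; sum = 0.944933 ms.
Propagation delays (d/s per hop): 0.0133333, 2.42857, 11.3402, 2.00476 ms; sum = 15.7869 ms.
Processing at 3 router(s): 3 × 1.8 ms = 5.4 ms.
End-to-end = 22.13 ms.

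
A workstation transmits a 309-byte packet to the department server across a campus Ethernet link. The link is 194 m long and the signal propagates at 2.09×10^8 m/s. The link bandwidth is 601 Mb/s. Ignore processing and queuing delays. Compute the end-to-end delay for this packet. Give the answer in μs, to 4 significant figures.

L = 309 × 8 = 2472 bits.
Transmission delay = L/R = 2472 / 601000000 = 4.11314 μs.
Propagation delay = d/s = 194 m / 209000000 m/s = 0.92823 μs.
Total = 5.041 μs.

5.041 μs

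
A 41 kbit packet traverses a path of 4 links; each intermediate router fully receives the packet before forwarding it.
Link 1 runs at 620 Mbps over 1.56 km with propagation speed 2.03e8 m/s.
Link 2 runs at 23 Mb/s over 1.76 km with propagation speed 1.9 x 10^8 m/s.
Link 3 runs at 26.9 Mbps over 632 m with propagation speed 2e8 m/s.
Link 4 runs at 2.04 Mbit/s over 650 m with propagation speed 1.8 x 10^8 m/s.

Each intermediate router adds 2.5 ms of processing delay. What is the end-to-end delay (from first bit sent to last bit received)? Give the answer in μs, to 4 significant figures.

30990 μs

L = 41000 bits.
Transmission delays (L/R per hop): 66.129, 1782.61, 1524.16, 20098 μs; sum = 23470.9 μs.
Propagation delays (d/s per hop): 7.68473, 9.26316, 3.16, 3.61111 μs; sum = 23.719 μs.
Processing at 3 router(s): 3 × 2.5 ms = 7500 μs.
End-to-end = 30990 μs.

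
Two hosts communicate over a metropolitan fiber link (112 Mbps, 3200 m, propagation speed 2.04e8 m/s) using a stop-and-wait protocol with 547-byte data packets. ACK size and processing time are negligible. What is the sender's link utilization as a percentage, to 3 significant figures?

55.5 %

t_tx = L/R = 4376/112000000 = 3.90714e-05 s.
t_prop = 3200/204000000 = 1.56863e-05 s; RTT = 3.13725e-05 s.
Cycle = t_tx + RTT = 7.0444e-05 s.
Utilization = t_tx / cycle = 3.90714e-05/7.0444e-05 = 55.5 %.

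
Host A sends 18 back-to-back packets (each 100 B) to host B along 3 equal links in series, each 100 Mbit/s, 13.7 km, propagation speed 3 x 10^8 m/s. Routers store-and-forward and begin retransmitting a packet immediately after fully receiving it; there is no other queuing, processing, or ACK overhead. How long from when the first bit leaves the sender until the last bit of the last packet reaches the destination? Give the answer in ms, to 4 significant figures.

0.2970 ms

Per-hop transmission t_tx = L/R = 800/100000000 = 0.008 ms.
Per-hop propagation t_prop = 13700/300000000 = 0.0456667 ms.
Pipeline fill: first packet needs 3·t_tx to clear all hops; remaining 17 packets each add one t_tx.
Total = (3+18-1)·t_tx + 3·t_prop = 20·0.008 + 3·0.0456667 = 0.2970 ms.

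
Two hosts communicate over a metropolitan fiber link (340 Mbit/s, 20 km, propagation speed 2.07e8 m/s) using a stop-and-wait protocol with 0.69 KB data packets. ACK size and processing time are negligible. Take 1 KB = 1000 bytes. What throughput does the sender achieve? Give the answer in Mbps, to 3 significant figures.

t_tx = L/R = 5520/340000000 = 1.62353e-05 s.
t_prop = 20000/2.07e+08 = 9.66184e-05 s; RTT = 0.000193237 s.
Cycle = t_tx + RTT = 0.000209472 s.
Throughput = L / cycle = 5520 / 0.000209472 = 26.4 Mbps.

26.4 Mbps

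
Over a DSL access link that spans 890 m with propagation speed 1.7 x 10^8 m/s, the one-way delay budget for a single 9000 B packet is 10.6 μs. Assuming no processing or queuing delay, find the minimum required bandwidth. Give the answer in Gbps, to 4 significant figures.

L = 72000 bits.
Propagation delay = 890 / 170000000 = 5.23529 μs.
Transmission budget = 10.6 − 5.23529 = 5.36471 μs.
R ≥ L / t_tx = 72000 bits / 5.36471e-06 s = 13.42 Gbps.

13.42 Gbps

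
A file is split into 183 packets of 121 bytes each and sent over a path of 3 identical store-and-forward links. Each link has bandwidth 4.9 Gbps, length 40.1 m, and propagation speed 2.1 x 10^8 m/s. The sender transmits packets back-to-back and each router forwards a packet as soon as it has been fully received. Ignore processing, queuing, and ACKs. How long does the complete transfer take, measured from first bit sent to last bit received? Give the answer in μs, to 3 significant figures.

Per-hop transmission t_tx = L/R = 968/4900000000 = 0.197551 μs.
Per-hop propagation t_prop = 40.1/210000000 = 0.190952 μs.
Pipeline fill: first packet needs 3·t_tx to clear all hops; remaining 182 packets each add one t_tx.
Total = (3+183-1)·t_tx + 3·t_prop = 185·0.197551 + 3·0.190952 = 37.1 μs.

37.1 μs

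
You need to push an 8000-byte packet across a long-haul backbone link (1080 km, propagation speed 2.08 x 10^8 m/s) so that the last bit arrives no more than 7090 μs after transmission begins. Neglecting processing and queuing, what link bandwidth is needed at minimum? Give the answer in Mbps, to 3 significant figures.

33.7 Mbps

L = 64000 bits.
Propagation delay = 1080000 / 208000000 = 5192.31 μs.
Transmission budget = 7090 − 5192.31 = 1897.69 μs.
R ≥ L / t_tx = 64000 bits / 0.00189769 s = 33.7 Mbps.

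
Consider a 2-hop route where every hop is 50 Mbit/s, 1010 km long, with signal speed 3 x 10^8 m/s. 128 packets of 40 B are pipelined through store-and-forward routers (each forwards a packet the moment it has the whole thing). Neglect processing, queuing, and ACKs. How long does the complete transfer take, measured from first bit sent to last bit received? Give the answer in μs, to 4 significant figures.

7559 μs

Per-hop transmission t_tx = L/R = 320/50000000 = 6.4 μs.
Per-hop propagation t_prop = 1010000/300000000 = 3366.67 μs.
Pipeline fill: first packet needs 2·t_tx to clear all hops; remaining 127 packets each add one t_tx.
Total = (2+128-1)·t_tx + 2·t_prop = 129·6.4 + 2·3366.67 = 7559 μs.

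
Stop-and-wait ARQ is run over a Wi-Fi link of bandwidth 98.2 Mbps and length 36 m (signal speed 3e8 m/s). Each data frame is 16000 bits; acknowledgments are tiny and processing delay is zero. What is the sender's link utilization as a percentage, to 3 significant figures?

99.9 %

t_tx = L/R = 16000/98200000 = 0.000162933 s.
t_prop = 36/300000000 = 1.2e-07 s; RTT = 2.4e-07 s.
Cycle = t_tx + RTT = 0.000163173 s.
Utilization = t_tx / cycle = 0.000162933/0.000163173 = 99.9 %.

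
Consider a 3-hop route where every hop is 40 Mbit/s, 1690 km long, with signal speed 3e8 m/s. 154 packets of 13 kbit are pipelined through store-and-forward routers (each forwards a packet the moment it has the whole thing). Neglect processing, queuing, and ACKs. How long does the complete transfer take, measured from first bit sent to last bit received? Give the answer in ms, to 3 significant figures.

67.6 ms

Per-hop transmission t_tx = L/R = 13000/40000000 = 0.325 ms.
Per-hop propagation t_prop = 1690000/300000000 = 5.63333 ms.
Pipeline fill: first packet needs 3·t_tx to clear all hops; remaining 153 packets each add one t_tx.
Total = (3+154-1)·t_tx + 3·t_prop = 156·0.325 + 3·5.63333 = 67.6 ms.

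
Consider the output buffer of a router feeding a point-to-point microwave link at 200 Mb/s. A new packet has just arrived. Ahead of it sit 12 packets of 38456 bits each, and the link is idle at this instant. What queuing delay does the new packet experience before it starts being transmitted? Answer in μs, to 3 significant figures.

2310 μs

Each queued packet: L/R = 38456/200000000 = 192.28 μs.
12 queued → 2307.36 μs.
Queuing delay = 2310 μs.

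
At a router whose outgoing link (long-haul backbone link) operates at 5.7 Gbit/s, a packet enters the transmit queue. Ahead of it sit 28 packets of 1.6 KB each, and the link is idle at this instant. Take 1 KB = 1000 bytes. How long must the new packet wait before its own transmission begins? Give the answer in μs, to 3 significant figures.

Each queued packet: L/R = 12800/5700000000 = 2.24561 μs.
28 queued → 62.8772 μs.
Queuing delay = 62.9 μs.

62.9 μs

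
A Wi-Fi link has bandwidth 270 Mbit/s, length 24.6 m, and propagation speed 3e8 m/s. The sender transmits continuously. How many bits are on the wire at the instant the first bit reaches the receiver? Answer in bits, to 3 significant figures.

Propagation delay = 24.6 / 300000000 = 8.2e-08 s.
BDP = R × t_prop = 270000000 × 8.2e-08 = 22.14 bits.

22.1 bits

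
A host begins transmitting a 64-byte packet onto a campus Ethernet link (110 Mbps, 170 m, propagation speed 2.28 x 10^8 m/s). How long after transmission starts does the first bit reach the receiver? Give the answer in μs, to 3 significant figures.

0.746 μs

First bit experiences only propagation delay: d/s = 170/2.28e+08 = 0.746 μs.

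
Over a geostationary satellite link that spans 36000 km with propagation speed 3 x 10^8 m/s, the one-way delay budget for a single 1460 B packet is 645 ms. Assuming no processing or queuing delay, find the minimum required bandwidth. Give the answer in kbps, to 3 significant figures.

L = 11680 bits.
Propagation delay = 36000000 / 300000000 = 120 ms.
Transmission budget = 645 − 120 = 525 ms.
R ≥ L / t_tx = 11680 bits / 0.525 s = 22.2 kbps.

22.2 kbps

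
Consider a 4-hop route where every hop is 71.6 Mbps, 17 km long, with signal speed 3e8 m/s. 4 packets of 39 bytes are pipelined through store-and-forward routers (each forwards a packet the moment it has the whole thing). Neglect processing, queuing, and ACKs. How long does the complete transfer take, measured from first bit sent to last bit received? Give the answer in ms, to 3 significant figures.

Per-hop transmission t_tx = L/R = 312/71600000 = 0.00435754 ms.
Per-hop propagation t_prop = 17000/300000000 = 0.0566667 ms.
Pipeline fill: first packet needs 4·t_tx to clear all hops; remaining 3 packets each add one t_tx.
Total = (4+4-1)·t_tx + 4·t_prop = 7·0.00435754 + 4·0.0566667 = 0.257 ms.

0.257 ms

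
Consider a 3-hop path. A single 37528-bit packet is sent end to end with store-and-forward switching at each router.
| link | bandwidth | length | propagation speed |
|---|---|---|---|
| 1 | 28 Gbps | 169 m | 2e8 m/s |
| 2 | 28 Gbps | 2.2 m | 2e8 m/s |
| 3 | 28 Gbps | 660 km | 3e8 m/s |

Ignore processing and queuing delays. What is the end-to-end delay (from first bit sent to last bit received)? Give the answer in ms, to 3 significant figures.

2.20 ms

Transmission delay per hop = L/R = 37528/28000000000 = 0.00134029 ms; 3 hops → 0.00402086 ms.
Propagation delays (d/s per hop): 0.000845, 1.1e-05, 2.2 ms; sum = 2.20086 ms.
End-to-end = 2.20 ms.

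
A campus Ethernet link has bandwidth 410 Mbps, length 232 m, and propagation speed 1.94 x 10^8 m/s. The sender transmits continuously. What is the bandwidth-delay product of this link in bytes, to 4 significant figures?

Propagation delay = 232 / 194000000 = 1.19588e-06 s.
BDP = R × t_prop = 410000000 × 1.19588e-06 = 490.309 bits.
In bytes: 490.309/8 = 61.29 bytes.

61.29 bytes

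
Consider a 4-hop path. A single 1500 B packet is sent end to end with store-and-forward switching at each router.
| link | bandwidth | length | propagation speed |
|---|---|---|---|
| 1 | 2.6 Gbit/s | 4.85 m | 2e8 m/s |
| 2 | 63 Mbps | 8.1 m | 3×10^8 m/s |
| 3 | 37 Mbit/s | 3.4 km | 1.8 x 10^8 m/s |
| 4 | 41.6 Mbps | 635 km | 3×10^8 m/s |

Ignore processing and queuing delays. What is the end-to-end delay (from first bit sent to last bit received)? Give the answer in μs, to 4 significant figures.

2943 μs

L = 1500 × 8 = 12000 bits.
Transmission delays (L/R per hop): 4.61538, 190.476, 324.324, 288.462 μs; sum = 807.877 μs.
Propagation delays (d/s per hop): 0.02425, 0.027, 18.8889, 2116.67 μs; sum = 2135.61 μs.
End-to-end = 2943 μs.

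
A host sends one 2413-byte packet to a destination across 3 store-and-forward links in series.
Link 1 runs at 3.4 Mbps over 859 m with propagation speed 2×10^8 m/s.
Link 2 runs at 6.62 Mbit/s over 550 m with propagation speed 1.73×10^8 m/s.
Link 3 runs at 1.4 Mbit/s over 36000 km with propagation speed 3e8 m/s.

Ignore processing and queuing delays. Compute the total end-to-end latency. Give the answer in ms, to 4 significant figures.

L = 2413 × 8 = 19304 bits.
Transmission delays (L/R per hop): 5.67765, 2.91601, 13.7886 ms; sum = 22.3822 ms.
Propagation delays (d/s per hop): 0.004295, 0.00317919, 120 ms; sum = 120.007 ms.
End-to-end = 142.4 ms.

142.4 ms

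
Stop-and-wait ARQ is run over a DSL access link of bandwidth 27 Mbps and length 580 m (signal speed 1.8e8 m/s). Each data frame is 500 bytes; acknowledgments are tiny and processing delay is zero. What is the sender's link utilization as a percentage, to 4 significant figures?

t_tx = L/R = 4000/27000000 = 0.000148148 s.
t_prop = 580/180000000 = 3.22222e-06 s; RTT = 6.44444e-06 s.
Cycle = t_tx + RTT = 0.000154593 s.
Utilization = t_tx / cycle = 0.000148148/0.000154593 = 95.83 %.

95.83 %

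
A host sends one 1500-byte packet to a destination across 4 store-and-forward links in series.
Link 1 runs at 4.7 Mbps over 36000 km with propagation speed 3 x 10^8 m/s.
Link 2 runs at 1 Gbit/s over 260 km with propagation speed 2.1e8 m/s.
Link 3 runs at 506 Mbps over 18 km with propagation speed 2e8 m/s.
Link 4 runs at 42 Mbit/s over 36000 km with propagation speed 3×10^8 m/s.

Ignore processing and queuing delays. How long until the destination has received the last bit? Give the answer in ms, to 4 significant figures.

244.2 ms

L = 1500 × 8 = 12000 bits.
Transmission delays (L/R per hop): 2.55319, 0.012, 0.0237154, 0.285714 ms; sum = 2.87462 ms.
Propagation delays (d/s per hop): 120, 1.2381, 0.09, 120 ms; sum = 241.328 ms.
End-to-end = 244.2 ms.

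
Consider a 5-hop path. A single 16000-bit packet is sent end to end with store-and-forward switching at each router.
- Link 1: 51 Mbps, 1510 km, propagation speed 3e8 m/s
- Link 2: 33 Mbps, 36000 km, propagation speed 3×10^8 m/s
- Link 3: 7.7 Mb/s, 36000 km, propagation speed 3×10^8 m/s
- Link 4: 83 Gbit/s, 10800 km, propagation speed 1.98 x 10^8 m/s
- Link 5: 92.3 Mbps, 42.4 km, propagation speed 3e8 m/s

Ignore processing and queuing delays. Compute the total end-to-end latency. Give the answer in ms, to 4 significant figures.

302.8 ms

Transmission delays (L/R per hop): 0.313725, 0.484848, 2.07792, 0.000192771, 0.173348 ms; sum = 3.05004 ms.
Propagation delays (d/s per hop): 5.03333, 120, 120, 54.5455, 0.141333 ms; sum = 299.72 ms.
End-to-end = 302.8 ms.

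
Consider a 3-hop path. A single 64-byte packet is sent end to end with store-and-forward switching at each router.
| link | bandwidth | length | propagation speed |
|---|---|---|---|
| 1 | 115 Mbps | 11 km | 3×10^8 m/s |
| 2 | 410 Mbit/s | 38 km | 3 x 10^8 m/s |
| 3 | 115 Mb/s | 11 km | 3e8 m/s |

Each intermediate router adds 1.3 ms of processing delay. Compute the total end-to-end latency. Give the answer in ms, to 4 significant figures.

L = 64 × 8 = 512 bits.
Transmission delays (L/R per hop): 0.00445217, 0.00124878, 0.00445217 ms; sum = 0.0101531 ms.
Propagation delays (d/s per hop): 0.0366667, 0.126667, 0.0366667 ms; sum = 0.2 ms.
Processing at 2 router(s): 2 × 1.3 ms = 2.6 ms.
End-to-end = 2.810 ms.

2.810 ms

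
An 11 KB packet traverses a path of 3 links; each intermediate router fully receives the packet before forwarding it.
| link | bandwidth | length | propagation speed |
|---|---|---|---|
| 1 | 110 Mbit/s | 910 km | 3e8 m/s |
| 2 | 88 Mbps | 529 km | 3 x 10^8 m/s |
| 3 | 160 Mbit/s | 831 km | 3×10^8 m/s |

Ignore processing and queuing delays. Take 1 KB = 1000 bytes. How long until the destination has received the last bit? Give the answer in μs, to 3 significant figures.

L = 88000 bits.
Transmission delays (L/R per hop): 800, 1000, 550 μs; sum = 2350 μs.
Propagation delays (d/s per hop): 3033.33, 1763.33, 2770 μs; sum = 7566.67 μs.
End-to-end = 9920 μs.

9920 μs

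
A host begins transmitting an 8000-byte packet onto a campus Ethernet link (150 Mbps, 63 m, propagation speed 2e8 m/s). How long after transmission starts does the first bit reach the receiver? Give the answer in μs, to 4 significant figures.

0.3150 μs

First bit experiences only propagation delay: d/s = 63/200000000 = 0.3150 μs.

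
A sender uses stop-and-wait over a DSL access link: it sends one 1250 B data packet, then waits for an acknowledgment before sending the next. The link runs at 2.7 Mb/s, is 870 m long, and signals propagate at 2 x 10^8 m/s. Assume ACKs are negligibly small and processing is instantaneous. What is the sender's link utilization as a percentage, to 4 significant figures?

t_tx = L/R = 10000/2700000 = 0.0037037 s.
t_prop = 870/200000000 = 4.35e-06 s; RTT = 8.7e-06 s.
Cycle = t_tx + RTT = 0.0037124 s.
Utilization = t_tx / cycle = 0.0037037/0.0037124 = 99.77 %.

99.77 %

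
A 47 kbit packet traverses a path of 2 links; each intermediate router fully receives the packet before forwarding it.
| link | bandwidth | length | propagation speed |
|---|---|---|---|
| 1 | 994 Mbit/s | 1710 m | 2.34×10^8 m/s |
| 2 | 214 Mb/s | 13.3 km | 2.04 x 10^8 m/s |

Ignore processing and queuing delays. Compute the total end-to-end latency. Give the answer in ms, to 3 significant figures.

0.339 ms

L = 47000 bits.
Transmission delays (L/R per hop): 0.0472837, 0.219626 ms; sum = 0.26691 ms.
Propagation delays (d/s per hop): 0.00730769, 0.0651961 ms; sum = 0.0725038 ms.
End-to-end = 0.339 ms.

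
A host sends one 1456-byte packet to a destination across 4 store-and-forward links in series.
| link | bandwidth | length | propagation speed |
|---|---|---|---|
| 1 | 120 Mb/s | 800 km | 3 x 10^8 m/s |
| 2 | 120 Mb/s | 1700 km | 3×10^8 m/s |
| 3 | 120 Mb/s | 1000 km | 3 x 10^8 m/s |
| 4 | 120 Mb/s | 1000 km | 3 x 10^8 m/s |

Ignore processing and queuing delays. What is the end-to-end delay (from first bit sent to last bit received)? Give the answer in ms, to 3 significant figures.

L = 1456 × 8 = 11648 bits.
Transmission delay per hop = L/R = 11648/120000000 = 0.0970667 ms; 4 hops → 0.388267 ms.
Propagation delays (d/s per hop): 2.66667, 5.66667, 3.33333, 3.33333 ms; sum = 15 ms.
End-to-end = 15.4 ms.

15.4 ms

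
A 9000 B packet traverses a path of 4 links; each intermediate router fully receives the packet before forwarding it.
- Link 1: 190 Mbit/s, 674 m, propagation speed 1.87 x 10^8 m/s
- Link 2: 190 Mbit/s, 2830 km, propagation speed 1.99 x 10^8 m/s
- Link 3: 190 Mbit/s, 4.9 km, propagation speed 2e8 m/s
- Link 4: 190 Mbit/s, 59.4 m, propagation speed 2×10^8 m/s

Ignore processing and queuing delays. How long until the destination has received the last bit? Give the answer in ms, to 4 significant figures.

L = 9000 × 8 = 72000 bits.
Transmission delay per hop = L/R = 72000/190000000 = 0.378947 ms; 4 hops → 1.51579 ms.
Propagation delays (d/s per hop): 0.00360428, 14.2211, 0.0245, 0.000297 ms; sum = 14.2495 ms.
End-to-end = 15.77 ms.

15.77 ms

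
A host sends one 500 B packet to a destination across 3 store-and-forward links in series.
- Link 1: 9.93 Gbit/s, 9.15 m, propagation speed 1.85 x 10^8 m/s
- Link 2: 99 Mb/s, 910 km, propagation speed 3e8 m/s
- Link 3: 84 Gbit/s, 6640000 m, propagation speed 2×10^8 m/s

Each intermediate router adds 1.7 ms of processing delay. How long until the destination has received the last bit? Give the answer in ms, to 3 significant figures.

L = 500 × 8 = 4000 bits.
Transmission delays (L/R per hop): 0.00040282, 0.040404, 4.7619e-05 ms; sum = 0.0408545 ms.
Propagation delays (d/s per hop): 4.94595e-05, 3.03333, 33.2 ms; sum = 36.2334 ms.
Processing at 2 router(s): 2 × 1.7 ms = 3.4 ms.
End-to-end = 39.7 ms.

39.7 ms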